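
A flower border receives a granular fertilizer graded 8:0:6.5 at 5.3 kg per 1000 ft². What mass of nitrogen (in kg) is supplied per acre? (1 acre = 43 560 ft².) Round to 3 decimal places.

18.469 kg N per acre

nitrogen per 1000 ft² = 5.3 × 8% = 0.424 kg.
Convert to per acre: 0.424 × 43.56 = 18.4694 kg.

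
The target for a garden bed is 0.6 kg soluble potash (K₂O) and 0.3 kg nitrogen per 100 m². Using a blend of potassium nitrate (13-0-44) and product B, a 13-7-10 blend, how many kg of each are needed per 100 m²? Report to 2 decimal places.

Let a = kg of potassium nitrate, b = kg of product B (per 100 m²).
K₂O: 0.44·a + 0.1·b = 0.6
N: 0.13·a + 0.13·b = 0.3
Eliminate a: (row1) − 0.44/0.13·(row2) → -0.34·b = -0.415385, so b = 1.22172.
Back-substitute: a = (0.6 − 0.1·1.22172) / 0.44 = 1.08597.

1.09 kg potassium nitrate, 1.22 kg product B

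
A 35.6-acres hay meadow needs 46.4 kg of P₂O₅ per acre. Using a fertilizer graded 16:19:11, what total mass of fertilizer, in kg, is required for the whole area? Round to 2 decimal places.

8693.89 kg

Product per acre = 46.4 / 19% = 244.211 kg.
Total product = 244.211 × 35.6 = 8693.8947 kg.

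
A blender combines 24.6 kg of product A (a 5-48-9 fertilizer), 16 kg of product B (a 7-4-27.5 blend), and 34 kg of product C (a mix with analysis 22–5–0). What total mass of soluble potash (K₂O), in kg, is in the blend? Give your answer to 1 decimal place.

6.6 kg K₂O

K₂O mass = 9%×24.6 + 27.5%×16 + 0%×34 = 6.614 kg.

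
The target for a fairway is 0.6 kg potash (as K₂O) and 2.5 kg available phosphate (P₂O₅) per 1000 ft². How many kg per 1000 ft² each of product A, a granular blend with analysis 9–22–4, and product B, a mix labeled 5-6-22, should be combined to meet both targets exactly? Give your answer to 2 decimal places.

11.17 kg product A, 0.70 kg product B

Per-1000 ft² balance (a = product A, b = product B):
K₂O: 0.04·a + 0.22·b = 0.6
P₂O₅: 0.22·a + 0.06·b = 2.5
From row1: a = (0.6 − 0.22·b) / 0.04.
Into row2: 0.22·(0.6 − 0.22·b)/0.04 + 0.06·b = 2.5 → b = 0.695652, a = 11.1739.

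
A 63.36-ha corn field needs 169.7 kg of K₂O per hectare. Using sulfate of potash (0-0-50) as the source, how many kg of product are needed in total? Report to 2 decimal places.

Product per hectare = 169.7 / 50% = 339.4 kg.
Total product = 339.4 × 63.36 = 21504.384 kg.

21504.38 kg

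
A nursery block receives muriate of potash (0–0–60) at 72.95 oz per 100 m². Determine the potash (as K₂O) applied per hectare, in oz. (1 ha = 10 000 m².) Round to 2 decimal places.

K₂O per 100 m² = 72.95 × 60% = 43.77 oz.
Convert to per hectare: 43.77 × 100 = 4377 oz.

4377.00 oz K₂O per hectare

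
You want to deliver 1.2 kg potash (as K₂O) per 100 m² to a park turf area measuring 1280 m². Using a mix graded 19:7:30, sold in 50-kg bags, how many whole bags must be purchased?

2 bags

Product per 100 m² = 1.2 / 30% = 4 kg.
Total product = 4 × 1280 / 100 = 51.2 kg.
Bags = ⌈51.2 / 50⌉ = 2.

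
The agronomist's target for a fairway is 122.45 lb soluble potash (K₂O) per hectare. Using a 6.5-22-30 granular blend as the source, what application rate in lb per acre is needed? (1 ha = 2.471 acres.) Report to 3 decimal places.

Product per hectare = 122.45 / 30% = 408.167 lb.
Convert to per acre: 408.167 × 0.404694 = 165.1828 lb.

165.183 lb of product per acre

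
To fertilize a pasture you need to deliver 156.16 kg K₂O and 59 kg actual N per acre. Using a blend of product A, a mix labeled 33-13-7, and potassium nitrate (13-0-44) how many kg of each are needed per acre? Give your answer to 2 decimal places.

41.58 kg product A, 348.29 kg potassium nitrate

Per-acre balance (a = product A, b = potassium nitrate):
K₂O: 0.07·a + 0.44·b = 156.16
N: 0.33·a + 0.13·b = 59
Eliminate a: (row1) − 0.07/0.33·(row2) → 0.412424·b = 143.645, so b = 348.294.
Back-substitute: a = (156.16 − 0.44·348.294) / 0.07 = 41.5812.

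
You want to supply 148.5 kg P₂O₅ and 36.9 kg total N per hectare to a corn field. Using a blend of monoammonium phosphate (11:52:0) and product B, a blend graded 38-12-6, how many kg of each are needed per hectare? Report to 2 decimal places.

Per-hectare balance (a = monoammonium phosphate, b = product B):
P₂O₅: 0.52·a + 0.12·b = 148.5
N: 0.11·a + 0.38·b = 36.9
Eliminate b: (row1) − 0.12/0.38·(row2) → 0.485263·a = 136.847, so a = 282.007.
Then b = (36.9 − 0.11·282.007) / 0.38 = 15.4718.

282.01 kg monoammonium phosphate, 15.47 kg product B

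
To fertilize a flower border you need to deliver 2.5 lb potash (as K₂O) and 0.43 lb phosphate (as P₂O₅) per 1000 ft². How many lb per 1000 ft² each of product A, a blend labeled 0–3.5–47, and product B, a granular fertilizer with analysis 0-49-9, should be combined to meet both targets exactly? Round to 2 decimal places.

With a, b = lb per 1000 ft² of product A and product B:
K₂O: 0.47·a + 0.09·b = 2.5
P₂O₅: 0.035·a + 0.49·b = 0.43
From row1: a = (2.5 − 0.09·b) / 0.47.
Into row2: 0.035·(2.5 − 0.09·b)/0.47 + 0.49·b = 0.43 → b = 0.504512, a = 5.22254.

5.22 lb product A, 0.50 lb product B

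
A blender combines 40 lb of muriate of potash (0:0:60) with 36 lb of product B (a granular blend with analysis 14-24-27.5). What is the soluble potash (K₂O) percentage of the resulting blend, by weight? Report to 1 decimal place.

44.6% K₂O

Total mass = 40 + 36 = 76 lb.
K₂O mass = 60%×40 + 27.5%×36 = 33.9 lb.
% K₂O = 33.9 / 76 = 44.6053%.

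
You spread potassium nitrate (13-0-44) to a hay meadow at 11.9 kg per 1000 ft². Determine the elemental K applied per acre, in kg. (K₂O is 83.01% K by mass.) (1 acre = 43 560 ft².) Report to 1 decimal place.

K₂O per 1000 ft² = 11.9 × 44% = 5.236 kg.
Elemental K = 5.236 × 0.8301 = 4.3464 kg per 1000 ft².
Convert to per acre: 4.3464 × 43.56 = 189.329 kg.

189.3 kg K per acre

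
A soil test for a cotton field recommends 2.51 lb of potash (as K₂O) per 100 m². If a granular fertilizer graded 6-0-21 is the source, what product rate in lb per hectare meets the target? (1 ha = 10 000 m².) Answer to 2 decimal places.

Product per 100 m² = 2.51 / 21% = 11.9524 lb.
Convert to per hectare: 11.9524 × 100 = 1195.238 lb.

1195.24 lb of product per hectare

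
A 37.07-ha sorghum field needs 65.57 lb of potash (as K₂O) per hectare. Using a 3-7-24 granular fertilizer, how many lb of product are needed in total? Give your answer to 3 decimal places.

10127.833 lb

Product per hectare = 65.57 / 24% = 273.208 lb.
Total product = 273.208 × 37.07 = 10127.8329 lb.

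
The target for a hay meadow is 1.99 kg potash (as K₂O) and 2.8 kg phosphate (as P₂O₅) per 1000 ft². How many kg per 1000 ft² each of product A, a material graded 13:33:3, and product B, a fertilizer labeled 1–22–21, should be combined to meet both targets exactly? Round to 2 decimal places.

Per-1000 ft² balance (a = product A, b = product B):
K₂O: 0.03·a + 0.21·b = 1.99
P₂O₅: 0.33·a + 0.22·b = 2.8
Eliminate a: (row1) − 0.03/0.33·(row2) → 0.19·b = 1.73545, so b = 9.13397.
Back-substitute: a = (1.99 − 0.21·9.13397) / 0.03 = 2.39553.

2.40 kg product A, 9.13 kg product B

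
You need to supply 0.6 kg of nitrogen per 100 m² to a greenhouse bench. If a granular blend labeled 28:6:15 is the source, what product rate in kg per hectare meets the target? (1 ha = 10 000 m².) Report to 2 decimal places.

Product per 100 m² = 0.6 / 28% = 2.14286 kg.
Convert to per hectare: 2.14286 × 100 = 214.286 kg.

214.29 kg of product per hectare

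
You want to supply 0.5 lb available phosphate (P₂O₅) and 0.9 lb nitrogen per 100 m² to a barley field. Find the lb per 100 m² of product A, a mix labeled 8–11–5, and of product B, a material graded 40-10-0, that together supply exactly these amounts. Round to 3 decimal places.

3.056 lb product A, 1.639 lb product B

Per-100 m² balance (a = product A, b = product B):
P₂O₅: 0.11·a + 0.1·b = 0.5
N: 0.08·a + 0.4·b = 0.9
Eliminate b: (row1) − 0.1/0.4·(row2) → 0.09·a = 0.275, so a = 3.05556.
Then b = (0.9 − 0.08·3.05556) / 0.4 = 1.63889.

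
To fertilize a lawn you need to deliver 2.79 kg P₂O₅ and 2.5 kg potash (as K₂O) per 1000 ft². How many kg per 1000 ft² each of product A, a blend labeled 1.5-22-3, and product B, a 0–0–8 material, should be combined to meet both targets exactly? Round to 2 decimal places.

Let a = kg of product A, b = kg of product B (per 1000 ft²).
P₂O₅: 0.22·a + 0·b = 2.79
K₂O: 0.03·a + 0.08·b = 2.5
From row1: a = (2.79 − 0·b) / 0.22.
Into row2: 0.03·(2.79 − 0·b)/0.22 + 0.08·b = 2.5 → b = 26.4943, a = 12.6818.

12.68 kg product A, 26.49 kg product B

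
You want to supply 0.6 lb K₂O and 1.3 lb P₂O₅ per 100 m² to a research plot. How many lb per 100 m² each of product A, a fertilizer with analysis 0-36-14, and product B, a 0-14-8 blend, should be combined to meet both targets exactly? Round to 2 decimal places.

With a, b = lb per 100 m² of product A and product B:
K₂O: 0.14·a + 0.08·b = 0.6
P₂O₅: 0.36·a + 0.14·b = 1.3
Eliminate b: (row1) − 0.08/0.14·(row2) → -0.0657143·a = -0.142857, so a = 2.17391.
Then b = (1.3 − 0.36·2.17391) / 0.14 = 3.69565.

2.17 lb product A, 3.70 lb product B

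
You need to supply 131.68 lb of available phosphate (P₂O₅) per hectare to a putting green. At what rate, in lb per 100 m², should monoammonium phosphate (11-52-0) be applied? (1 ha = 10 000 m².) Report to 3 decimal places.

2.532 lb of product per hundred sq m

Product per hectare = 131.68 / 52% = 253.231 lb.
Convert to per 100 m²: 253.231 × 0.01 = 2.53231 lb.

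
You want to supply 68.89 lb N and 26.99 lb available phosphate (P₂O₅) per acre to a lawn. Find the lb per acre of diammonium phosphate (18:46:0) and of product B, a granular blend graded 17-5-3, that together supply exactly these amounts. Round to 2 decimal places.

16.53 lb diammonium phosphate, 387.73 lb product B

Let a = lb of diammonium phosphate, b = lb of product B (per acre).
N: 0.18·a + 0.17·b = 68.89
P₂O₅: 0.46·a + 0.05·b = 26.99
Eliminate a: (row1) − 0.18/0.46·(row2) → 0.150435·b = 58.3287, so b = 387.734.
Back-substitute: a = (68.89 − 0.17·387.734) / 0.18 = 16.5289.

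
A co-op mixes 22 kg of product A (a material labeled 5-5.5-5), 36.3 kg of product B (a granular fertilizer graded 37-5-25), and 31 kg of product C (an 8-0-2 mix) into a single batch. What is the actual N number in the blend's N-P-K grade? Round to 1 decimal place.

Total mass = 22 + 36.3 + 31 = 89.3 kg.
N mass = 5%×22 + 37%×36.3 + 8%×31 = 17.011 kg.
% N = 17.011 / 89.3 = 19.0493%.

19.0% N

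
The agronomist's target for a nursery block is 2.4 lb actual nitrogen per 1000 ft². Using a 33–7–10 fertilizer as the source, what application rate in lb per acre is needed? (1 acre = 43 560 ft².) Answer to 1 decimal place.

316.8 lb of product per acre

Product per 1000 ft² = 2.4 / 33% = 7.27273 lb.
Convert to per acre: 7.27273 × 43.56 = 316.8 lb.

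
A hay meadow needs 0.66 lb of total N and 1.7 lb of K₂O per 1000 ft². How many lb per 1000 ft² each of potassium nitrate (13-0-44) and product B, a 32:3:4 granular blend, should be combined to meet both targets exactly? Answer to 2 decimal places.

Let a = lb of potassium nitrate, b = lb of product B (per 1000 ft²).
N: 0.13·a + 0.32·b = 0.66
K₂O: 0.44·a + 0.04·b = 1.7
Solving simultaneously: a = 3.81711, b = 0.511799.

3.82 lb potassium nitrate, 0.51 lb product B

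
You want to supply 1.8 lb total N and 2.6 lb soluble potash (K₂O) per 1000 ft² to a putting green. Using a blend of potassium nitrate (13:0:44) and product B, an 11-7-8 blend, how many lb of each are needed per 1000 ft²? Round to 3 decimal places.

3.737 lb potassium nitrate, 11.947 lb product B

Per-1000 ft² balance (a = potassium nitrate, b = product B):
N: 0.13·a + 0.11·b = 1.8
K₂O: 0.44·a + 0.08·b = 2.6
From row1: a = (1.8 − 0.11·b) / 0.13.
Into row2: 0.44·(1.8 − 0.11·b)/0.13 + 0.08·b = 2.6 → b = 11.9474, a = 3.73684.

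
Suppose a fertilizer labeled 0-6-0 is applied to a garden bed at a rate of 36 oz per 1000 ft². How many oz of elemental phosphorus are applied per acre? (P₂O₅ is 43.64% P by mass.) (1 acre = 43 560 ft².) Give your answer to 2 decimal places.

P₂O₅ per 1000 ft² = 36 × 6% = 2.16 oz.
Elemental P = 2.16 × 0.4364 = 0.942624 oz per 1000 ft².
Convert to per acre: 0.942624 × 43.56 = 41.0607 oz.

41.06 oz P per acre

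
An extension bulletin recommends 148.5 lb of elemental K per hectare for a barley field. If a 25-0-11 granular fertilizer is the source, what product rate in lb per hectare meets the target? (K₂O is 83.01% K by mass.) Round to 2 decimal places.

1626.31 lb of product per hectare

As K₂O: 148.5 / 0.8301 = 178.894 lb per hectare.
Product per hectare = 178.894 / 11% = 1626.3101 lb.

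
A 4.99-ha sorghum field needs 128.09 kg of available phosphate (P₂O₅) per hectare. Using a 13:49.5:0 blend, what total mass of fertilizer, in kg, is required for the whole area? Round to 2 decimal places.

1291.25 kg

Product per hectare = 128.09 / 49.5% = 258.768 kg.
Total product = 258.768 × 4.99 = 1291.251 kg.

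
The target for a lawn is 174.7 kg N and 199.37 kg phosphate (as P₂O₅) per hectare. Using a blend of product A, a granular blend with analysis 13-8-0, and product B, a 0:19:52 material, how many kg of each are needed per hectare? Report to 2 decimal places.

Per-hectare balance (a = product A, b = product B):
N: 0.13·a + 0·b = 174.7
P₂O₅: 0.08·a + 0.19·b = 199.37
Eliminate a: (row1) − 0.13/0.08·(row2) → -0.30875·b = -149.276, so b = 483.486.
Back-substitute: a = (174.7 − 0·483.486) / 0.13 = 1343.846.

1343.85 kg product A, 483.49 kg product B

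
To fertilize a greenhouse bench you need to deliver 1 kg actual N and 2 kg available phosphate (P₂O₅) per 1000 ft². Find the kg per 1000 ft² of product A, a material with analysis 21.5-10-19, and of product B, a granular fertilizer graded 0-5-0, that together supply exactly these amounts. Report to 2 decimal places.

Let a = kg of product A, b = kg of product B (per 1000 ft²).
N: 0.215·a + 0·b = 1
P₂O₅: 0.1·a + 0.05·b = 2
Eliminate b: (row1) − 0/0.05·(row2) → 0.215·a = 1, so a = 4.65116.
Then b = (2 − 0.1·4.65116) / 0.05 = 30.6977.

4.65 kg product A, 30.70 kg product B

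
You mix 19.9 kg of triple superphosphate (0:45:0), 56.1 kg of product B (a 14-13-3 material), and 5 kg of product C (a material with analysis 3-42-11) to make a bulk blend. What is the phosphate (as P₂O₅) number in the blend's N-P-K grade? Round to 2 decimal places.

Total mass = 19.9 + 56.1 + 5 = 81 kg.
P₂O₅ mass = 45%×19.9 + 13%×56.1 + 42%×5 = 18.348 kg.
% P₂O₅ = 18.348 / 81 = 22.6519%.

22.65% P₂O₅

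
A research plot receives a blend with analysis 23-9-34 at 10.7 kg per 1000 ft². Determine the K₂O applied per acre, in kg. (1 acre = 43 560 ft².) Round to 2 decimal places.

K₂O per 1000 ft² = 10.7 × 34% = 3.638 kg.
Convert to per acre: 3.638 × 43.56 = 158.471 kg.

158.47 kg K₂O per acre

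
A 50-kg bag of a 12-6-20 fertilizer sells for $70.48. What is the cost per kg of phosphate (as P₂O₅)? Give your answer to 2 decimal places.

P₂O₅ in bag = 50 × 6% = 3 kg.
Cost per kg P₂O₅ = $70.48 / 3 = $23.4933.

$23.49 per kg P₂O₅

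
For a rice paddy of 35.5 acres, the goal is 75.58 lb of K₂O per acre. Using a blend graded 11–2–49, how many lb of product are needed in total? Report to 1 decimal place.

5475.7 lb

Product per acre = 75.58 / 49% = 154.245 lb.
Total product = 154.245 × 35.5 = 5475.69 lb.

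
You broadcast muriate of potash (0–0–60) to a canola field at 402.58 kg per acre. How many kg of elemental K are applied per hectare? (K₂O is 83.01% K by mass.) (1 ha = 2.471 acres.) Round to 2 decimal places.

495.46 kg K per hectare

K₂O per acre = 402.58 × 60% = 241.548 kg.
Elemental K = 241.548 × 0.8301 = 200.509 kg per acre.
Convert to per hectare: 200.509 × 2.471 = 495.458 kg.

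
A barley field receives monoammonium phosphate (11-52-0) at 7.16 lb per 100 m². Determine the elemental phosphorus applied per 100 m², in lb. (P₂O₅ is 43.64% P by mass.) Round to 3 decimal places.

P₂O₅ per 100 m² = 7.16 × 52% = 3.7232 lb.
Elemental P = 3.7232 × 0.4364 = 1.6248 lb per 100 m².

1.625 lb P per hundred sq m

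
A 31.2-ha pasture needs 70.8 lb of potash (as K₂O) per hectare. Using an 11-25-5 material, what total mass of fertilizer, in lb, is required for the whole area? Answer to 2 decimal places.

Product per hectare = 70.8 / 5% = 1416 lb.
Total product = 1416 × 31.2 = 44179.2 lb.

44179.20 lb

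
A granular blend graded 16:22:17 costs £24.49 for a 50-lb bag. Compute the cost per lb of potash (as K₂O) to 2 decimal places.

£2.88 per lb K₂O

K₂O in bag = 50 × 17% = 8.5 lb.
Cost per lb K₂O = £24.49 / 8.5 = £2.8812.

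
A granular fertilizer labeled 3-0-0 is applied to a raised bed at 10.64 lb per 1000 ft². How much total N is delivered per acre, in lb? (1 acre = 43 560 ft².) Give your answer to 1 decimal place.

13.9 lb N per acre

nitrogen per 1000 ft² = 10.64 × 3% = 0.3192 lb.
Convert to per acre: 0.3192 × 43.56 = 13.9044 lb.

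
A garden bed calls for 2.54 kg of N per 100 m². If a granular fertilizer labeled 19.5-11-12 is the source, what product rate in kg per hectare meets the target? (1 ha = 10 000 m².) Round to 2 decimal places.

1302.56 kg of product per hectare

Product per 100 m² = 2.54 / 19.5% = 13.0256 kg.
Convert to per hectare: 13.0256 × 100 = 1302.564 kg.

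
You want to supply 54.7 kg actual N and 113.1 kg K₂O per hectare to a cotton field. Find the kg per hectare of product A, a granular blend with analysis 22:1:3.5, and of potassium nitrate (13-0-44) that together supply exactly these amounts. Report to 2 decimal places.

101.52 kg product A, 248.97 kg potassium nitrate

With a, b = kg per hectare of product A and potassium nitrate:
N: 0.22·a + 0.13·b = 54.7
K₂O: 0.035·a + 0.44·b = 113.1
From row1: a = (54.7 − 0.13·b) / 0.22.
Into row2: 0.035·(54.7 − 0.13·b)/0.22 + 0.44·b = 113.1 → b = 248.9702, a = 101.518.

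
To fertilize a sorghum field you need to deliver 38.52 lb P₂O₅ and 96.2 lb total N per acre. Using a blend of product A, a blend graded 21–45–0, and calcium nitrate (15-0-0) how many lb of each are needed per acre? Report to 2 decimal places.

85.60 lb product A, 521.49 lb calcium nitrate

Per-acre balance (a = product A, b = calcium nitrate):
P₂O₅: 0.45·a + 0·b = 38.52
N: 0.21·a + 0.15·b = 96.2
Solving simultaneously: a = 85.6, b = 521.493.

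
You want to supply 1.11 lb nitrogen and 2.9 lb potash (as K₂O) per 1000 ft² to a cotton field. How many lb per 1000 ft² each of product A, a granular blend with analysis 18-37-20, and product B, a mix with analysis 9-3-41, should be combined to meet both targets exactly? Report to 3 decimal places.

3.478 lb product A, 5.376 lb product B

With a, b = lb per 1000 ft² of product A and product B:
N: 0.18·a + 0.09·b = 1.11
K₂O: 0.2·a + 0.41·b = 2.9
Eliminate a: (row1) − 0.18/0.2·(row2) → -0.279·b = -1.5, so b = 5.37634.
Back-substitute: a = (1.11 − 0.09·5.37634) / 0.18 = 3.47849.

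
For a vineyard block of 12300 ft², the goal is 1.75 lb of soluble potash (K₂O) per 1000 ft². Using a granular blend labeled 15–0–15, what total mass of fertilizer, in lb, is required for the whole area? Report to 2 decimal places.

Product per 1000 ft² = 1.75 / 15% = 11.6667 lb.
Total product = 11.6667 × 12300 / 1000 = 143.5 lb.

143.50 lb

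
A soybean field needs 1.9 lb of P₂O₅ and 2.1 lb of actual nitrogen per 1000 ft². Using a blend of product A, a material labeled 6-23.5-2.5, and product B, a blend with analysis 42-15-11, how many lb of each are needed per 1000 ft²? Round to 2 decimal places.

Per-1000 ft² balance (a = product A, b = product B):
P₂O₅: 0.235·a + 0.15·b = 1.9
N: 0.06·a + 0.42·b = 2.1
Eliminate a: (row1) − 0.235/0.06·(row2) → -1.495·b = -6.325, so b = 4.23077.
Back-substitute: a = (1.9 − 0.15·4.23077) / 0.235 = 5.38462.

5.38 lb product A, 4.23 lb product B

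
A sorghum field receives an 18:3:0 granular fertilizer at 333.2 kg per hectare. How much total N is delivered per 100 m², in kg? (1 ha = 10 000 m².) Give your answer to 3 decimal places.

0.600 kg N per hundred sq m

nitrogen per hectare = 333.2 × 18% = 59.976 kg.
Convert to per 100 m²: 59.976 × 0.01 = 0.59976 kg.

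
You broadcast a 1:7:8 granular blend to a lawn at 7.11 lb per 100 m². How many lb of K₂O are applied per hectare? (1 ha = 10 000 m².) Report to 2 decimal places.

56.88 lb K₂O per hectare

K₂O per 100 m² = 7.11 × 8% = 0.5688 lb.
Convert to per hectare: 0.5688 × 100 = 56.88 lb.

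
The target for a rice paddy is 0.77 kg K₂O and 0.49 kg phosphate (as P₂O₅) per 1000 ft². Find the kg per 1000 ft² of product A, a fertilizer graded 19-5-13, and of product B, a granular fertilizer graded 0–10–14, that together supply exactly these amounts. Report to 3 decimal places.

1.400 kg product A, 4.200 kg product B

Let a = kg of product A, b = kg of product B (per 1000 ft²).
K₂O: 0.13·a + 0.14·b = 0.77
P₂O₅: 0.05·a + 0.1·b = 0.49
From row1: a = (0.77 − 0.14·b) / 0.13.
Into row2: 0.05·(0.77 − 0.14·b)/0.13 + 0.1·b = 0.49 → b = 4.2, a = 1.4.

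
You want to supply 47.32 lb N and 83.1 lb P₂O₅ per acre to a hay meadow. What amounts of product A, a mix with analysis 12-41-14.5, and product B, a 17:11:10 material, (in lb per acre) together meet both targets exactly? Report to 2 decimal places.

Let a = lb of product A, b = lb of product B (per acre).
N: 0.12·a + 0.17·b = 47.32
P₂O₅: 0.41·a + 0.11·b = 83.1
Eliminate a: (row1) − 0.12/0.41·(row2) → 0.137805·b = 22.998, so b = 166.888.
Back-substitute: a = (47.32 − 0.17·166.888) / 0.12 = 157.908.

157.91 lb product A, 166.89 lb product B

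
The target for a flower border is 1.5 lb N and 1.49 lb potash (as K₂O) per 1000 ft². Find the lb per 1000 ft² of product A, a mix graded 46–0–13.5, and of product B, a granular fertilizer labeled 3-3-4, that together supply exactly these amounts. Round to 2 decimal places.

Per-1000 ft² balance (a = product A, b = product B):
N: 0.46·a + 0.03·b = 1.5
K₂O: 0.135·a + 0.04·b = 1.49
From row1: a = (1.5 − 0.03·b) / 0.46.
Into row2: 0.135·(1.5 − 0.03·b)/0.46 + 0.04·b = 1.49 → b = 33.6516, a = 1.0662.

1.07 lb product A, 33.65 lb product B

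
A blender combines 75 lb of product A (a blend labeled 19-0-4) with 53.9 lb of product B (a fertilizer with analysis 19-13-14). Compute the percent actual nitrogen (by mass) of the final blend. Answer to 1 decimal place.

Total mass = 75 + 53.9 = 128.9 lb.
N mass = 19%×75 + 19%×53.9 = 24.491 lb.
% N = 24.491 / 128.9 = 19%.

19.0% N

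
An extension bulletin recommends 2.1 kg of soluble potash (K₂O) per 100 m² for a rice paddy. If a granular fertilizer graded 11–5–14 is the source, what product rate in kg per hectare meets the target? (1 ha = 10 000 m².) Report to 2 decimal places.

Product per 100 m² = 2.1 / 14% = 15 kg.
Convert to per hectare: 15 × 100 = 1500 kg.

1500.00 kg of product per hectare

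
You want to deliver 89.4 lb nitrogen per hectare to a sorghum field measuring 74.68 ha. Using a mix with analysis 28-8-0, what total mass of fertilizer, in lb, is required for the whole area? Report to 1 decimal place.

Product per hectare = 89.4 / 28% = 319.286 lb.
Total product = 319.286 × 74.68 = 23844.26 lb.

23844.3 lb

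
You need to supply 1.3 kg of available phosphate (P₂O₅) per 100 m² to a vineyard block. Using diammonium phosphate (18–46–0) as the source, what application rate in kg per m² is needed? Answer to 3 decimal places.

Product per 100 m² = 1.3 / 46% = 2.82609 kg.
Convert to per m²: 2.82609 × 0.01 = 0.0282609 kg.

0.028 kg of product per sq m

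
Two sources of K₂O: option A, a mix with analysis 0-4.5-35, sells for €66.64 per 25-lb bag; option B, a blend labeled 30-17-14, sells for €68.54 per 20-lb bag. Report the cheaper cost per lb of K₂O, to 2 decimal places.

€7.62 per lb K₂O (option A)

option A: K₂O per bag = 25 × 35% = 8.75 lb; cost = 66.64 / 8.75 = €7.6160/lb K₂O.
option B: K₂O per bag = 20 × 14% = 2.8 lb; cost = 68.54 / 2.8 = €24.4786/lb K₂O.
option A is cheaper.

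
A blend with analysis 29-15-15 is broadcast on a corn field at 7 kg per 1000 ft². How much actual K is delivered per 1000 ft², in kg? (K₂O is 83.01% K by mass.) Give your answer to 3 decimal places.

0.872 kg K per thousand sq ft

K₂O per 1000 ft² = 7 × 15% = 1.05 kg.
Elemental K = 1.05 × 0.8301 = 0.871605 kg per 1000 ft².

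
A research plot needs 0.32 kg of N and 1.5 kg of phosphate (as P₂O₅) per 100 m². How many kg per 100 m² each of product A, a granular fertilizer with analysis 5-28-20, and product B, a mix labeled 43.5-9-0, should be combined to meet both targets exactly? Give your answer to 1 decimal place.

5.3 kg product A, 0.1 kg product B

Per-100 m² balance (a = product A, b = product B):
N: 0.05·a + 0.435·b = 0.32
P₂O₅: 0.28·a + 0.09·b = 1.5
Solving simultaneously: a = 5.31714, b = 0.124467.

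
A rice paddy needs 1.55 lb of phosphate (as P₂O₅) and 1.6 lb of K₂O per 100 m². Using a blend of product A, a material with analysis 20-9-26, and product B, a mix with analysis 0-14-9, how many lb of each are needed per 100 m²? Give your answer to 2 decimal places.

2.99 lb product A, 9.15 lb product B

Per-100 m² balance (a = product A, b = product B):
P₂O₅: 0.09·a + 0.14·b = 1.55
K₂O: 0.26·a + 0.09·b = 1.6
Eliminate b: (row1) − 0.14/0.09·(row2) → -0.314444·a = -0.938889, so a = 2.98587.
Then b = (1.6 − 0.26·2.98587) / 0.09 = 9.15194.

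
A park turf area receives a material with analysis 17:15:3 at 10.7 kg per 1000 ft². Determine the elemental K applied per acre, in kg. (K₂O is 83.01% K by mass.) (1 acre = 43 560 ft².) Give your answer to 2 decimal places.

K₂O per 1000 ft² = 10.7 × 3% = 0.321 kg.
Elemental K = 0.321 × 0.8301 = 0.266462 kg per 1000 ft².
Convert to per acre: 0.266462 × 43.56 = 11.6071 kg.

11.61 kg K per acre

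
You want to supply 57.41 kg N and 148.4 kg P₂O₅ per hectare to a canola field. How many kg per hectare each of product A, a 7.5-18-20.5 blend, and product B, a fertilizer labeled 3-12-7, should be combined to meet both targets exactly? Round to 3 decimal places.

677.000 kg product A, 221.167 kg product B

Let a = kg of product A, b = kg of product B (per hectare).
N: 0.075·a + 0.03·b = 57.41
P₂O₅: 0.18·a + 0.12·b = 148.4
Solving simultaneously: a = 677, b = 221.1667.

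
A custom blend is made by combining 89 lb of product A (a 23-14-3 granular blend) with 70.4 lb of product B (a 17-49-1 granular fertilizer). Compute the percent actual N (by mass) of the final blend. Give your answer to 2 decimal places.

20.35% N

Total mass = 89 + 70.4 = 159.4 lb.
N mass = 23%×89 + 17%×70.4 = 32.438 lb.
% N = 32.438 / 159.4 = 20.3501%.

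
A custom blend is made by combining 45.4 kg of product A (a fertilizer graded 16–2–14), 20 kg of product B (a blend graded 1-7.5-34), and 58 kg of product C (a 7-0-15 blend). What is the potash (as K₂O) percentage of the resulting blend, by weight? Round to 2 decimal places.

17.71% K₂O

Total mass = 45.4 + 20 + 58 = 123.4 kg.
K₂O mass = 14%×45.4 + 34%×20 + 15%×58 = 21.856 kg.
% K₂O = 21.856 / 123.4 = 17.7115%.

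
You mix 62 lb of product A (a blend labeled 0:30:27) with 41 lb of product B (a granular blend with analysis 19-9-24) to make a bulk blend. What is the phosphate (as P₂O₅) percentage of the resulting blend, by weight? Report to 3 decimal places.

21.641% P₂O₅

Total mass = 62 + 41 = 103 lb.
P₂O₅ mass = 30%×62 + 9%×41 = 22.29 lb.
% P₂O₅ = 22.29 / 103 = 21.6408%.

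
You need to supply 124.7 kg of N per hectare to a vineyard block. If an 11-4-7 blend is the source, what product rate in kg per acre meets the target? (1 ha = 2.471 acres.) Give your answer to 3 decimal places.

458.776 kg of product per acre

Product per hectare = 124.7 / 11% = 1133.64 kg.
Convert to per acre: 1133.64 × 0.404694 = 458.7764 kg.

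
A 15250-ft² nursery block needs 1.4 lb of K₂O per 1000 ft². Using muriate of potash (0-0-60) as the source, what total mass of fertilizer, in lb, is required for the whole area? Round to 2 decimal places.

35.58 lb

Product per 1000 ft² = 1.4 / 60% = 2.33333 lb.
Total product = 2.33333 × 15250 / 1000 = 35.5833 lb.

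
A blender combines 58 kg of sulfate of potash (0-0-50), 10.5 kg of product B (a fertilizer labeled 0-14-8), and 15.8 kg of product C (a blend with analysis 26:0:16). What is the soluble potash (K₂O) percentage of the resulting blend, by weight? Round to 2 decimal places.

38.40% K₂O

Total mass = 58 + 10.5 + 15.8 = 84.3 kg.
K₂O mass = 50%×58 + 8%×10.5 + 16%×15.8 = 32.368 kg.
% K₂O = 32.368 / 84.3 = 38.3962%.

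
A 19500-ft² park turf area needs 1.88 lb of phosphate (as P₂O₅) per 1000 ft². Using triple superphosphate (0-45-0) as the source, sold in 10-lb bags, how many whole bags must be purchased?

Product per 1000 ft² = 1.88 / 45% = 4.17778 lb.
Total product = 4.17778 × 19500 / 1000 = 81.4667 lb.
Bags = ⌈81.4667 / 10⌉ = 9.

9 bags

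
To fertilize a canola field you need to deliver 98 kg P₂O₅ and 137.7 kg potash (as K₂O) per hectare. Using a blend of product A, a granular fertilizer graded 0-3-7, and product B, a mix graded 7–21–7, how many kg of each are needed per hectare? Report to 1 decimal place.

Per-hectare balance (a = product A, b = product B):
P₂O₅: 0.03·a + 0.21·b = 98
K₂O: 0.07·a + 0.07·b = 137.7
Eliminate b: (row1) − 0.21/0.07·(row2) → -0.18·a = -315.1, so a = 1750.56.
Then b = (137.7 − 0.07·1750.56) / 0.07 = 216.587.

1750.6 kg product A, 216.6 kg product B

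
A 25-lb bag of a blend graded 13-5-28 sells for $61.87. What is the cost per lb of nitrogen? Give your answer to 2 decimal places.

$19.04 per lb N

N in bag = 25 × 13% = 3.25 lb.
Cost per lb N = $61.87 / 3.25 = $19.0369.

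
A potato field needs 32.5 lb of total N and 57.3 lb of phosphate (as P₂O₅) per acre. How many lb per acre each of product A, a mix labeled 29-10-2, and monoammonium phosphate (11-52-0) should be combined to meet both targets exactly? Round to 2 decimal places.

With a, b = lb per acre of product A and monoammonium phosphate:
N: 0.29·a + 0.11·b = 32.5
P₂O₅: 0.1·a + 0.52·b = 57.3
Eliminate a: (row1) − 0.29/0.1·(row2) → -1.398·b = -133.67, so b = 95.6152.
Back-substitute: a = (32.5 − 0.11·95.6152) / 0.29 = 75.8011.

75.80 lb product A, 95.62 lb monoammonium phosphate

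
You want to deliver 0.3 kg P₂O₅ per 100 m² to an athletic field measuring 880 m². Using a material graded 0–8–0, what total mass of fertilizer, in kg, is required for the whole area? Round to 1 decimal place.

33.0 kg

Product per 100 m² = 0.3 / 8% = 3.75 kg.
Total product = 3.75 × 880 / 100 = 33 kg.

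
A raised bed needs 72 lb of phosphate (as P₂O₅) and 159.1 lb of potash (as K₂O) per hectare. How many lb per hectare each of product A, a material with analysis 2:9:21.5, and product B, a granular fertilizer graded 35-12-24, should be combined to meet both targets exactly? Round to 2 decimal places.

Per-hectare balance (a = product A, b = product B):
P₂O₅: 0.09·a + 0.12·b = 72
K₂O: 0.215·a + 0.24·b = 159.1
Eliminate b: (row1) − 0.12/0.24·(row2) → -0.0175·a = -7.55, so a = 431.429.
Then b = (159.1 − 0.215·431.429) / 0.24 = 276.429.

431.43 lb product A, 276.43 lb product B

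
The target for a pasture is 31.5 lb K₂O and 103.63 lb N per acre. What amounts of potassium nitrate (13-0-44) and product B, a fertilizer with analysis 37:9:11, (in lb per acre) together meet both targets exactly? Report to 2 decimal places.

Per-acre balance (a = potassium nitrate, b = product B):
K₂O: 0.44·a + 0.11·b = 31.5
N: 0.13·a + 0.37·b = 103.63
Eliminate a: (row1) − 0.44/0.13·(row2) → -1.14231·b = -319.248, so b = 279.476.
Back-substitute: a = (31.5 − 0.11·279.476) / 0.44 = 1.72189.

1.72 lb potassium nitrate, 279.48 lb product B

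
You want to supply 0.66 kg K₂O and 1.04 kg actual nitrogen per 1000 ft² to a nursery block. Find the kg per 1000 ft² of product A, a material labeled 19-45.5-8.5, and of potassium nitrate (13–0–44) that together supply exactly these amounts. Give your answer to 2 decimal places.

5.12 kg product A, 0.51 kg potassium nitrate

Let a = kg of product A, b = kg of potassium nitrate (per 1000 ft²).
K₂O: 0.085·a + 0.44·b = 0.66
N: 0.19·a + 0.13·b = 1.04
Eliminate a: (row1) − 0.085/0.19·(row2) → 0.381842·b = 0.194737, so b = 0.509993.
Back-substitute: a = (0.66 − 0.44·0.509993) / 0.085 = 5.12474.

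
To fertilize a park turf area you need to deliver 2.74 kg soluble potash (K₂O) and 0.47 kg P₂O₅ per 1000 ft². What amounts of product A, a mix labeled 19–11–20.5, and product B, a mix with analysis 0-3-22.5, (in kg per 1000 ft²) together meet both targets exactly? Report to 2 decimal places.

1.27 kg product A, 11.02 kg product B

Let a = kg of product A, b = kg of product B (per 1000 ft²).
K₂O: 0.205·a + 0.225·b = 2.74
P₂O₅: 0.11·a + 0.03·b = 0.47
Solving simultaneously: a = 1.26613, b = 11.0242.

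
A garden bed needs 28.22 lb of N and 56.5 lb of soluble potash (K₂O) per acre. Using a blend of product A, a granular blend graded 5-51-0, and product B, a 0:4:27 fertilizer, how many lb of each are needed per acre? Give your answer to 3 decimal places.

564.400 lb product A, 209.259 lb product B

Let a = lb of product A, b = lb of product B (per acre).
N: 0.05·a + 0·b = 28.22
K₂O: 0·a + 0.27·b = 56.5
Solving simultaneously: a = 564.4, b = 209.2593.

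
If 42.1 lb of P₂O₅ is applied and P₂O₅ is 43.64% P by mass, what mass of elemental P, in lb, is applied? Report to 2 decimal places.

18.37 lb P

P = 42.1 × 0.4364 = 18.3724 lb.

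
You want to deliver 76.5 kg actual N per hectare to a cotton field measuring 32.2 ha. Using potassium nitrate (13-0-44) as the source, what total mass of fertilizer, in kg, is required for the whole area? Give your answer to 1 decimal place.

18948.5 kg

Product per hectare = 76.5 / 13% = 588.462 kg.
Total product = 588.462 × 32.2 = 18948.46 kg.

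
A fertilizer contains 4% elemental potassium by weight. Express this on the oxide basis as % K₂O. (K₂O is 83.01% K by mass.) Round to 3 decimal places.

%K₂O = 4 / 0.8301 = 4.8187%.

4.819% K₂O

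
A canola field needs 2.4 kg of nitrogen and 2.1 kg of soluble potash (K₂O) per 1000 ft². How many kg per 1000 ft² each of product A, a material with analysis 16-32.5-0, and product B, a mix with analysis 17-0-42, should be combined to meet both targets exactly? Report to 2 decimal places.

Let a = kg of product A, b = kg of product B (per 1000 ft²).
N: 0.16·a + 0.17·b = 2.4
K₂O: 0·a + 0.42·b = 2.1
Solving simultaneously: a = 9.6875, b = 5.

9.69 kg product A, 5.00 kg product B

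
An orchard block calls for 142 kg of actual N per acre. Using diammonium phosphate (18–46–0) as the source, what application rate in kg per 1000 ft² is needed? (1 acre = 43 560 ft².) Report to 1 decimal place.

Product per acre = 142 / 18% = 788.889 kg.
Convert to per 1000 ft²: 788.889 × 0.0229568 = 18.1104 kg.

18.1 kg of product per thousand sq ft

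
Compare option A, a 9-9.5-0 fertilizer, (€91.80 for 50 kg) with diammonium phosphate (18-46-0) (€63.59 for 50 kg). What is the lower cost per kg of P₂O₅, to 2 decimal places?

€2.76 per kg P₂O₅ (diammonium phosphate)

option A: P₂O₅ per bag = 50 × 9.5% = 4.75 kg; cost = 91.80 / 4.75 = €19.3263/kg P₂O₅.
diammonium phosphate: P₂O₅ per bag = 50 × 46% = 23 kg; cost = 63.59 / 23 = €2.7648/kg P₂O₅.
diammonium phosphate is cheaper.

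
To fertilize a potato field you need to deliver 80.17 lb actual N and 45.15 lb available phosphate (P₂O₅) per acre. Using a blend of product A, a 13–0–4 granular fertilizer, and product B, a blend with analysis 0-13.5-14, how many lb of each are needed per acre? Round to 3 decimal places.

Per-acre balance (a = product A, b = product B):
N: 0.13·a + 0·b = 80.17
P₂O₅: 0·a + 0.135·b = 45.15
Solving simultaneously: a = 616.6923, b = 334.4444.

616.692 lb product A, 334.444 lb product B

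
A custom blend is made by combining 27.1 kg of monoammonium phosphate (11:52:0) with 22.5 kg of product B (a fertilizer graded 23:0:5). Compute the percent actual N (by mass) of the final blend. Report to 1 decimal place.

Total mass = 27.1 + 22.5 = 49.6 kg.
N mass = 11%×27.1 + 23%×22.5 = 8.156 kg.
% N = 8.156 / 49.6 = 16.4435%.

16.4% N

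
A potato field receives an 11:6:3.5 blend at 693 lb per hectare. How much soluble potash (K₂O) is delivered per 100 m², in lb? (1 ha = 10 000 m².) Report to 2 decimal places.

K₂O per hectare = 693 × 3.5% = 24.255 lb.
Convert to per 100 m²: 24.255 × 0.01 = 0.24255 lb.

0.24 lb K₂O per hundred sq m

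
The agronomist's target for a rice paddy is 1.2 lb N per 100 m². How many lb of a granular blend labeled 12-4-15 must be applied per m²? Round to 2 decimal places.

Product per 100 m² = 1.2 / 12% = 10 lb.
Convert to per m²: 10 × 0.01 = 0.1 lb.

0.10 lb of product per sq m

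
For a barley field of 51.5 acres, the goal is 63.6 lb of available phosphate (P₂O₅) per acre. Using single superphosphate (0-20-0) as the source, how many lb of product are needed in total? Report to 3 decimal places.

16377.000 lb

Product per acre = 63.6 / 20% = 318 lb.
Total product = 318 × 51.5 = 16377 lb.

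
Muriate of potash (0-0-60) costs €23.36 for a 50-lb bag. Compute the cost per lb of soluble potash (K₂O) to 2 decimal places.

K₂O in bag = 50 × 60% = 30 lb.
Cost per lb K₂O = €23.36 / 30 = €0.7787.

€0.78 per lb K₂O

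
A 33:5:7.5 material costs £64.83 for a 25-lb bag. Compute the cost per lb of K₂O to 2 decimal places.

K₂O in bag = 25 × 7.5% = 1.875 lb.
Cost per lb K₂O = £64.83 / 1.875 = £34.5760.

£34.58 per lb K₂O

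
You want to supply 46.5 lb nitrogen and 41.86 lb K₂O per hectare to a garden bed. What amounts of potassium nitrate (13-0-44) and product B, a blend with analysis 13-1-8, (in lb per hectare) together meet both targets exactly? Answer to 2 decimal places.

With a, b = lb per hectare of potassium nitrate and product B:
N: 0.13·a + 0.13·b = 46.5
K₂O: 0.44·a + 0.08·b = 41.86
Eliminate b: (row1) − 0.13/0.08·(row2) → -0.585·a = -21.5225, so a = 36.7906.
Then b = (41.86 − 0.44·36.7906) / 0.08 = 320.902.

36.79 lb potassium nitrate, 320.90 lb product B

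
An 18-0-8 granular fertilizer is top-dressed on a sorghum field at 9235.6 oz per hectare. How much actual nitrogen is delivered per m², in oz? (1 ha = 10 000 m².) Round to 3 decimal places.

0.166 oz N per sq m

nitrogen per hectare = 9235.6 × 18% = 1662.41 oz.
Convert to per m²: 1662.41 × 0.0001 = 0.166241 oz.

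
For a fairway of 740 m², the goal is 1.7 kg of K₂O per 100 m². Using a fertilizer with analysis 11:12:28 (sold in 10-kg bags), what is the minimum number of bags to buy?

Product per 100 m² = 1.7 / 28% = 6.07143 kg.
Total product = 6.07143 × 740 / 100 = 44.9286 kg.
Bags = ⌈44.9286 / 10⌉ = 5.

5 bags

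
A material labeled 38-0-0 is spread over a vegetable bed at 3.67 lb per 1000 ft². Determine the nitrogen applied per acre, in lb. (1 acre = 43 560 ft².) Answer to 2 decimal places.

60.75 lb N per acre

nitrogen per 1000 ft² = 3.67 × 38% = 1.3946 lb.
Convert to per acre: 1.3946 × 43.56 = 60.7488 lb.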